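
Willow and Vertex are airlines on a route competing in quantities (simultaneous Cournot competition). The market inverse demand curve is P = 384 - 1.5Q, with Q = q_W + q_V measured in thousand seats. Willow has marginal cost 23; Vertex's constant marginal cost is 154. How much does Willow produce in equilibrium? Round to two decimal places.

109.33

Willow's profit: π_W = (384 - 1.5Q)q_W - (23q_W). Setting ∂π_W/∂q_W = 0: 361 - 3q_W - (3/2)(q_V) = 0.
Vertex's first-order condition: 230 - 3q_V - (3/2)(q_W) = 0.
Rearranging gives the reaction functions q_W = (361 - (3/2)q_V)/3 and q_V = (230 - (3/2)q_W)/3.
Solving the pair: q_W = 328/3, q_V = 22.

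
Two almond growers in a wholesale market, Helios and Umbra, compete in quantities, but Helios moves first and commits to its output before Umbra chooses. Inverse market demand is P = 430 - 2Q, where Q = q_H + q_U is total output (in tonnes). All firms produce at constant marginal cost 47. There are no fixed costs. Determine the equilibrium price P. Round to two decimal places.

Solve by backward induction. Given q_H, the follower Umbra maximises π_U = (430 - 2q_H - 2q_U)q_U - 47q_U.
Setting the follower's marginal profit to zero, 383 - 2q_H - 4q_U = 0, i.e. q_U = (383 - 2q_H)/4.
Helios substitutes q_U(q_H) into its own profit: π_H = q_H(430 - 2q_H - (383 - 2q_H)/2) - 47q_H = (477/2 - q_H)q_H - 47q_H.
Leader FOC: 383/2 - 2q_H = 0, so q_H = 383/4.
Then q_U = (383 - 2·(383/4))/4 = 383/8.
Total output Q = 1149/8, so price P = 430 - 2·(1149/8) = 571/4.

142.75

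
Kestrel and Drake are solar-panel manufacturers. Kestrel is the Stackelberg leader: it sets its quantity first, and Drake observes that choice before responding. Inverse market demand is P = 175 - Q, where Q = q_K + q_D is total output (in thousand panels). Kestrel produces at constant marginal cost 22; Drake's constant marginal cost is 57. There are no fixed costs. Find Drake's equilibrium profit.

144

Solve by backward induction. Given q_K, the follower Drake maximises π_D = (175 - q_K - q_D)q_D - 57q_D.
∂π_D/∂q_D = 118 - q_K - 2q_D = 0 gives the reaction function q_D = (118 - q_K)/2.
The leader anticipates this reaction. Substituting into P = 175 - Q gives P = 116 - (1/2)q_K, so π_K = (116 - (1/2)q_K)q_K - 22q_K.
Maximising: ∂π_K/∂q_K = 94 - q_K = 0, giving q_K = 94.
Then q_D = (118 - 94)/2 = 12.
Price P = 175 - 106 = 69.
Drake's profit: (69 - 57)·12 = 144.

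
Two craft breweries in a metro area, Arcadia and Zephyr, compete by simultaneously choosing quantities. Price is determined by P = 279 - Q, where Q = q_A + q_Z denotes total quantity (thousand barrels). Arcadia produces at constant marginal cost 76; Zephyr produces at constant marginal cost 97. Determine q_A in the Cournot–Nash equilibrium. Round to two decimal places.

74.67

Arcadia's profit: π_A = (279 - Q)q_A - (76q_A). Setting ∂π_A/∂q_A = 0: 203 - 2q_A - (q_Z) = 0.
Zephyr's profit: π_Z = (279 - Q)q_Z - (97q_Z). Setting ∂π_Z/∂q_Z = 0: 182 - 2q_Z - (q_A) = 0.
So q_A = (203 - q_Z)/2 and q_Z = (182 - q_A)/2.
Solving the pair: q_A = 224/3, q_Z = 161/3.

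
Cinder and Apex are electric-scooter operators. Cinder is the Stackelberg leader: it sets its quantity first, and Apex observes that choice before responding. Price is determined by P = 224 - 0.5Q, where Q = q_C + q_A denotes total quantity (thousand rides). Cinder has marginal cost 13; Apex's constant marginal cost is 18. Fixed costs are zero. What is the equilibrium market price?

Solve by backward induction. Given q_C, the follower Apex maximises π_A = (224 - (1/2)q_C - (1/2)q_A)q_A - 18q_A.
Setting the follower's marginal profit to zero, 206 - (1/2)q_C - q_A = 0, i.e. q_A = (206 - (1/2)q_C).
The leader anticipates this reaction. Substituting into P = 224 - 0.5Q gives P = 121 - (1/4)q_C, so π_C = (121 - (1/4)q_C)q_C - 13q_C.
Maximising: ∂π_C/∂q_C = 108 - (1/2)q_C = 0, giving q_C = 216.
Then q_A = (206 - (1/2)·216) = 98.
Total output Q = 314, so price P = 224 - (1/2)·314 = 67.

67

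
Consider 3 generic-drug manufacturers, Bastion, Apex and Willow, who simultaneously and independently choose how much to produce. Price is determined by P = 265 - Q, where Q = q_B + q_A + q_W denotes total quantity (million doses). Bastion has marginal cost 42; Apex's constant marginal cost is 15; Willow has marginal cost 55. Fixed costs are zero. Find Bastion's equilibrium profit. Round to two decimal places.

Bastion's profit: π_B = (265 - Q)q_B - (42q_B). Setting ∂π_B/∂q_B = 0: 223 - 2q_B - (q_A + q_W) = 0.
Apex's profit: π_A = (265 - Q)q_A - (15q_A). Setting ∂π_A/∂q_A = 0: 250 - 2q_A - (q_B + q_W) = 0.
Willow's first-order condition: 210 - 2q_W - (q_B + q_A) = 0.
Adding the 3 first-order conditions: 683 − 4Q = 0, so Q = 683/4.
Back-substituting: q_B = (223 − 683/4) = 209/4, q_A = (250 − 683/4) = 317/4, q_W = (210 − 683/4) = 157/4.
Price P = 265 - 683/4 = 377/4.
Bastion's profit: (377/4 - 42)·(209/4) = 2730.0625.

2730.06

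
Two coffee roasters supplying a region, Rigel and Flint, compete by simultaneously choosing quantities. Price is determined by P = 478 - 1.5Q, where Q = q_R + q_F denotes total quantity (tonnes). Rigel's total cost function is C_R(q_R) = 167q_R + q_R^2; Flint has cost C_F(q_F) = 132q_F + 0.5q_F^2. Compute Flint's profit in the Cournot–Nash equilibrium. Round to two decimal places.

10134.07

Rigel's profit: π_R = (478 - 1.5Q)q_R - (167q_R + q_R²). Setting ∂π_R/∂q_R = 0: 311 - 5q_R - (3/2)(q_F) = 0.
Flint's first-order condition: 346 - 4q_F - (3/2)(q_R) = 0.
So q_R = (311 - (3/2)q_F)/5 and q_F = (346 - (3/2)q_R)/4.
Solving the pair: q_R = 40.8451, q_F = 71.1831.
Price P = 478 - (3/2)·112.0282 = 309.9577.
Flint's profit: 309.9577·71.1831 - 132·71.1831 - (1/2)·71.1831² = 10134.0671.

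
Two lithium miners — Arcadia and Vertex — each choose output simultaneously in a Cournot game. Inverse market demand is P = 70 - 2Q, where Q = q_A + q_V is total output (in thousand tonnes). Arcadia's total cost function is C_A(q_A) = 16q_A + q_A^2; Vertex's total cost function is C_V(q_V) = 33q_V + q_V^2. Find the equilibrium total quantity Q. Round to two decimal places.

Arcadia's profit: π_A = (70 - 2Q)q_A - (16q_A + q_A²). Setting ∂π_A/∂q_A = 0: 54 - 6q_A - 2(q_V) = 0.
Vertex's profit: π_V = (70 - 2Q)q_V - (33q_V + q_V²). Setting ∂π_V/∂q_V = 0: 37 - 6q_V - 2(q_A) = 0.
So q_A = (54 - 2q_V)/6 and q_V = (37 - 2q_A)/6.
Solving the pair: q_A = 125/16, q_V = 57/16.
Total output Q = 125/16 + 57/16 = 91/8.

11.38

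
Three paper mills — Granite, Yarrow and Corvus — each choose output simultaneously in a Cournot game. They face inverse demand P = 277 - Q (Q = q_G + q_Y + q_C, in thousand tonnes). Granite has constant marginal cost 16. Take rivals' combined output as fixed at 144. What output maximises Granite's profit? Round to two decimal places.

With rivals' combined output fixed at 144, Granite's profit is π_G = (277 - 144 - q_G)q_G - (16q_G) = (133 - q_G)q_G - (16q_G).
∂π_G/∂q_G = 117 - 2q_G = 0, so q_G = 117/2.

58.50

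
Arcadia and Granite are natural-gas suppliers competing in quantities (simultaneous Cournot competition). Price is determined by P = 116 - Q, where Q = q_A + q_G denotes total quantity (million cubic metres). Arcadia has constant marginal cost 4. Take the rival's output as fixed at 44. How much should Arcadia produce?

34

With the rival's output fixed at 44, Arcadia's profit is π_A = (116 - 44 - q_A)q_A - (4q_A) = (72 - q_A)q_A - (4q_A).
∂π_A/∂q_A = 68 - 2q_A = 0, so q_A = 34.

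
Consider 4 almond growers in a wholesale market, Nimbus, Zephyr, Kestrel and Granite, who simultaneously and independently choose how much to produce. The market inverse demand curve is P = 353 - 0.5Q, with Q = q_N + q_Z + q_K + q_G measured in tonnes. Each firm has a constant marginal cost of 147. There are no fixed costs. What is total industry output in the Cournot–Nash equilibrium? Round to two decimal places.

329.60

A representative firm's profit is π_i = q_i(353 - 0.5Q) - 147q_i.
Setting ∂π_i/∂q_i = 0 with rivals' quantities fixed: 206 - q_i - (1/2)·Σ_{j≠i} q_j = 0.
By symmetry each firm produces the same amount; substituting Σ_{j≠i} q_j = 3q_i yields q_i = 206/(5/2) = 412/5.
Total output Q = 412/5 + 412/5 + 412/5 + 412/5 = 1648/5.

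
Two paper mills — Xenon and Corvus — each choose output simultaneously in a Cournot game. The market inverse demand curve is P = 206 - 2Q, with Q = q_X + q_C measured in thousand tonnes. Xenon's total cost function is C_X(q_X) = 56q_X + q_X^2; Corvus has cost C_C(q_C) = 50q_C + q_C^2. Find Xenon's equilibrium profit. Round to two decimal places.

1012.92

Xenon's profit: π_X = (206 - 2Q)q_X - (56q_X + q_X²). Setting ∂π_X/∂q_X = 0: 150 - 6q_X - 2(q_C) = 0.
Corvus's first-order condition: 156 - 6q_C - 2(q_X) = 0.
So q_X = (150 - 2q_C)/6 and q_C = (156 - 2q_X)/6.
Solving the pair: q_X = 147/8, q_C = 159/8.
Price P = 206 - 2·(153/4) = 259/2.
Xenon's profit: (259/2)·(147/8) - 56·(147/8) - (147/8)² = 1012.9219.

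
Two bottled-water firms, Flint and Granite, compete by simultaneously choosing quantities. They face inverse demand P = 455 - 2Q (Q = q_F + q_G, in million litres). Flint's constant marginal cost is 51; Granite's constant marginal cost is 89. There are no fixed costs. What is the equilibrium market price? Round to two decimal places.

198.33

Flint's profit: π_F = (455 - 2Q)q_F - (51q_F). Setting ∂π_F/∂q_F = 0: 404 - 4q_F - 2(q_G) = 0.
Granite's profit: π_G = (455 - 2Q)q_G - (89q_G). Setting ∂π_G/∂q_G = 0: 366 - 4q_G - 2(q_F) = 0.
Rearranging gives the reaction functions q_F = (404 - 2q_G)/4 and q_G = (366 - 2q_F)/4.
Solving the pair: q_F = 221/3, q_G = 164/3.
Total output Q = 385/3, so price P = 455 - 2·(385/3) = 595/3.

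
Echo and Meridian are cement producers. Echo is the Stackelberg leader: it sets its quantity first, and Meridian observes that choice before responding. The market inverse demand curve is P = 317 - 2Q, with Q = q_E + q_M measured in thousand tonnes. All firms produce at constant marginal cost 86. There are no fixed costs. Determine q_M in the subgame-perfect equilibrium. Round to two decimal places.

The follower Meridian best-responds to any q_E: π_M = (317 - 2Q)q_M - 86q_M.
Follower FOC: 231 - 2q_E - 4q_M = 0, so q_M(q_E) = (231 - 2q_E)/4.
Echo substitutes q_M(q_E) into its own profit: π_E = q_E(317 - 2q_E - (231 - 2q_E)/2) - 86q_E = (403/2 - q_E)q_E - 86q_E.
The leader's first-order condition 231/2 - 2q_E = 0 yields q_E = 231/4.
Then q_M = (231 - 2·(231/4))/4 = 231/8.

28.88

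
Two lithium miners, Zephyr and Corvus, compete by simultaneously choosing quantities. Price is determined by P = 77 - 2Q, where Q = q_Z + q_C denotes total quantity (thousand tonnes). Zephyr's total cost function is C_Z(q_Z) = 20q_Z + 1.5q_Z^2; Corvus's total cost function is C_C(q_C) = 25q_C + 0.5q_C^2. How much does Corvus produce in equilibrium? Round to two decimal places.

Zephyr's profit: π_Z = (77 - 2Q)q_Z - (20q_Z + (3/2)q_Z²). Setting ∂π_Z/∂q_Z = 0: 57 - 7q_Z - 2(q_C) = 0.
Corvus's first-order condition: 52 - 5q_C - 2(q_Z) = 0.
Rearranging gives the reaction functions q_Z = (57 - 2q_C)/7 and q_C = (52 - 2q_Z)/5.
Substituting one into the other gives q_Z = 181/31 and q_C = 250/31.

8.06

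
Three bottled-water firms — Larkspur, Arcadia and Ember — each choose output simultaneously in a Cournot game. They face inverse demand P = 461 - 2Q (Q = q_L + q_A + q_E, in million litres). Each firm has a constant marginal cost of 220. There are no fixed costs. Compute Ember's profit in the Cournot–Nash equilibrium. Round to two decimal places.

1815.03

Each firm earns π_i = (461 - 2Q)q_i - 220q_i.
Setting ∂π_i/∂q_i = 0 with rivals' quantities fixed: 241 - 4q_i - 2·Σ_{j≠i} q_j = 0.
By symmetry each firm produces the same amount; substituting Σ_{j≠i} q_j = 2q_i yields q_i = 241/8.
Price P = 461 - 2·(723/8) = 1121/4.
Ember's profit: (1121/4 - 220)·(241/8) = 1815.0313.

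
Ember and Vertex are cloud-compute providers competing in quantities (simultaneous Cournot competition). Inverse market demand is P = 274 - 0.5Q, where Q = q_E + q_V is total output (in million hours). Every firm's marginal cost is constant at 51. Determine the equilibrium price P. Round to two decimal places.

125.33

Each firm earns π_i = (274 - 0.5Q)q_i - 51q_i.
Setting ∂π_i/∂q_i = 0 with rivals' quantities fixed: 223 - q_i - (1/2)q_j = 0.
With identical firms every q_j equals q_i, so q_j = q_i and 223 = (3/2)q_i, giving q_i = 446/3.
Total output Q = 892/3, so price P = 274 - (1/2)·(892/3) = 376/3.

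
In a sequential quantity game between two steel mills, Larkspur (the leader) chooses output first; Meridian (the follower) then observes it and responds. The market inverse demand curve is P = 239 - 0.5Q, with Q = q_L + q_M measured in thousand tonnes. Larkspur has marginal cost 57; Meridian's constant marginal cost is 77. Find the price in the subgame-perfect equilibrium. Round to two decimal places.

107.50

The follower Meridian best-responds to any q_L: π_M = (239 - 0.5Q)q_M - 77q_M.
∂π_M/∂q_M = 162 - (1/2)q_L - q_M = 0 gives the reaction function q_M = (162 - (1/2)q_L).
Larkspur substitutes q_M(q_L) into its own profit: π_L = q_L(239 - (1/2)q_L - (162 - (1/2)q_L)/2) - 57q_L = (158 - (1/4)q_L)q_L - 57q_L.
Maximising: ∂π_L/∂q_L = 101 - (1/2)q_L = 0, giving q_L = 202.
Then q_M = (162 - (1/2)·202) = 61.
Total output Q = 263, so price P = 239 - (1/2)·263 = 215/2.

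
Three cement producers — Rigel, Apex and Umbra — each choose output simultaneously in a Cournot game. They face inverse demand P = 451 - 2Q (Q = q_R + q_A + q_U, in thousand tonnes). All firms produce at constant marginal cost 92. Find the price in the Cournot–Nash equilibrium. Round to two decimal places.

A representative firm's profit is π_i = q_i(451 - 2Q) - 92q_i.
Setting ∂π_i/∂q_i = 0 with rivals' quantities fixed: 359 - 4q_i - 2·Σ_{j≠i} q_j = 0.
By symmetry each firm produces the same amount; substituting Σ_{j≠i} q_j = 2q_i yields q_i = 359/8.
Total output Q = 1077/8, so price P = 451 - 2·(1077/8) = 727/4.

181.75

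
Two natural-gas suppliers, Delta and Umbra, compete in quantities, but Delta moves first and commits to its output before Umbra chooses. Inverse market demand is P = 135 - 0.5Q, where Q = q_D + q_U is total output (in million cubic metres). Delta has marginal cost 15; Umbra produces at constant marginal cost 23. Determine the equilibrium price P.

The follower Umbra best-responds to any q_D: π_U = (135 - 0.5Q)q_U - 23q_U.
∂π_U/∂q_U = 112 - (1/2)q_D - q_U = 0 gives the reaction function q_U = (112 - (1/2)q_D).
The leader anticipates this reaction. Substituting into P = 135 - 0.5Q gives P = 79 - (1/4)q_D, so π_D = (79 - (1/4)q_D)q_D - 15q_D.
Maximising: ∂π_D/∂q_D = 64 - (1/2)q_D = 0, giving q_D = 128.
Then q_U = (112 - (1/2)·128) = 48.
Total output Q = 176, so price P = 135 - (1/2)·176 = 47.

47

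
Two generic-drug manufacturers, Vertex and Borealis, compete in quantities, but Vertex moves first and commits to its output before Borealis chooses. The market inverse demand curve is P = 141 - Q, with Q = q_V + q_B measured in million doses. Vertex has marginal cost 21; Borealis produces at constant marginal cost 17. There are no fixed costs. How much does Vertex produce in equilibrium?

58

Solve by backward induction. Given q_V, the follower Borealis maximises π_B = (141 - q_V - q_B)q_B - 17q_B.
∂π_B/∂q_B = 124 - q_V - 2q_B = 0 gives the reaction function q_B = (124 - q_V)/2.
The leader anticipates this reaction. Substituting into P = 141 - Q gives P = 79 - (1/2)q_V, so π_V = (79 - (1/2)q_V)q_V - 21q_V.
Leader FOC: 58 - q_V = 0, so q_V = 58.
Then q_B = (124 - 58)/2 = 33.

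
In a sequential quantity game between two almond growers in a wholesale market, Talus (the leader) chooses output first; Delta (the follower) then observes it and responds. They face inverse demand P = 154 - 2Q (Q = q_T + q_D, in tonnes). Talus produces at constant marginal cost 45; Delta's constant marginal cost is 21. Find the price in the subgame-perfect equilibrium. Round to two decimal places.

The follower Delta best-responds to any q_T: π_D = (154 - 2Q)q_D - 21q_D.
∂π_D/∂q_D = 133 - 2q_T - 4q_D = 0 gives the reaction function q_D = (133 - 2q_T)/4.
The leader anticipates this reaction. Substituting into P = 154 - 2Q gives P = 175/2 - q_T, so π_T = (175/2 - q_T)q_T - 45q_T.
Leader FOC: 85/2 - 2q_T = 0, so q_T = 85/4.
Then q_D = (133 - 2·(85/4))/4 = 181/8.
Total output Q = 351/8, so price P = 154 - 2·(351/8) = 265/4.

66.25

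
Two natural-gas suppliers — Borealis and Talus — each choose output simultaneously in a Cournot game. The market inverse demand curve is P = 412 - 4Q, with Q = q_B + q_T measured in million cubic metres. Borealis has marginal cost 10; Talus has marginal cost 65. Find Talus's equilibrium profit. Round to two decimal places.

Borealis's profit: π_B = (412 - 4Q)q_B - (10q_B). Setting ∂π_B/∂q_B = 0: 402 - 8q_B - 4(q_T) = 0.
Talus's profit: π_T = (412 - 4Q)q_T - (65q_T). Setting ∂π_T/∂q_T = 0: 347 - 8q_T - 4(q_B) = 0.
So q_B = (402 - 4q_T)/8 and q_T = (347 - 4q_B)/8.
Substituting one into the other gives q_B = 457/12 and q_T = 73/3.
Price P = 412 - 4·(749/12) = 487/3.
Talus's profit: (487/3 - 65)·(73/3) = 2368.4444.

2368.44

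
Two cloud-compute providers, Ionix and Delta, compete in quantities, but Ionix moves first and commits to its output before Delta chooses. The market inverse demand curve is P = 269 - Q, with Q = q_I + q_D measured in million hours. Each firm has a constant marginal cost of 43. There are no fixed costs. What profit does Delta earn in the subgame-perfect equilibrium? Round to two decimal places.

The follower Delta best-responds to any q_I: π_D = (269 - Q)q_D - 43q_D.
Setting the follower's marginal profit to zero, 226 - q_I - 2q_D = 0, i.e. q_D = (226 - q_I)/2.
Ionix substitutes q_D(q_I) into its own profit: π_I = q_I(269 - q_I - (226 - q_I)/2) - 43q_I = (156 - (1/2)q_I)q_I - 43q_I.
The leader's first-order condition 113 - q_I = 0 yields q_I = 113.
Then q_D = (226 - 113)/2 = 113/2.
Price P = 269 - 339/2 = 199/2.
Delta's profit: (199/2 - 43)·(113/2) = 3192.2500.

3192.25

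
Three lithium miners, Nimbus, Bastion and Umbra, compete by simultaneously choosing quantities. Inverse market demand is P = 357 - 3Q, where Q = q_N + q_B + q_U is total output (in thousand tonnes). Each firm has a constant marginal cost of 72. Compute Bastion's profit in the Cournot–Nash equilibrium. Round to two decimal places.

A representative firm's profit is π_i = q_i(357 - 3Q) - 72q_i.
First-order condition (treating rivals' output as given): 285 - 6q_i - 3·Σ_{j≠i} q_j = 0.
With identical firms every q_j equals q_i, so Σ_{j≠i} q_j = 2q_i and 285 = 12q_i, giving q_i = 95/4.
Price P = 357 - 3·(285/4) = 573/4.
Bastion's profit: (573/4 - 72)·(95/4) = 1692.1875.

1692.19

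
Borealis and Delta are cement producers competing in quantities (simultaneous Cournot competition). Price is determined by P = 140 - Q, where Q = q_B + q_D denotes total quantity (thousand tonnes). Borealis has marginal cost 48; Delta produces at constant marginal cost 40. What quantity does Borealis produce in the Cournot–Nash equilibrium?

28

Borealis's profit: π_B = (140 - Q)q_B - (48q_B). Setting ∂π_B/∂q_B = 0: 92 - 2q_B - (q_D) = 0.
Delta's first-order condition: 100 - 2q_D - (q_B) = 0.
Rearranging gives the reaction functions q_B = (92 - q_D)/2 and q_D = (100 - q_B)/2.
Substituting one into the other gives q_B = 28 and q_D = 36.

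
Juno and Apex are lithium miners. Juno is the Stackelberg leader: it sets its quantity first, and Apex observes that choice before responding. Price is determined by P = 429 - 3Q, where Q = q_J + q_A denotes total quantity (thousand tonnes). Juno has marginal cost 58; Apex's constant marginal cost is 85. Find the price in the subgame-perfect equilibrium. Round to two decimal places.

157.50

Solve by backward induction. Given q_J, the follower Apex maximises π_A = (429 - 3q_J - 3q_A)q_A - 85q_A.
Setting the follower's marginal profit to zero, 344 - 3q_J - 6q_A = 0, i.e. q_A = (344 - 3q_J)/6.
Juno substitutes q_A(q_J) into its own profit: π_J = q_J(429 - 3q_J - (344 - 3q_J)/2) - 58q_J = (257 - (3/2)q_J)q_J - 58q_J.
Leader FOC: 199 - 3q_J = 0, so q_J = 199/3.
Then q_A = (344 - 3·(199/3))/6 = 145/6.
Total output Q = 181/2, so price P = 429 - 3·(181/2) = 315/2.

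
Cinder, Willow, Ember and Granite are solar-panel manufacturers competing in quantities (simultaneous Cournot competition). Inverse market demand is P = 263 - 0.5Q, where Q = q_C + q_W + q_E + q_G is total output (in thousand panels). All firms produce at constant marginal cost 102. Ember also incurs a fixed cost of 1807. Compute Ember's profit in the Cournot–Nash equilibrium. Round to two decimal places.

266.68

A representative firm's profit is π_i = q_i(263 - 0.5Q) - 102q_i.
Setting ∂π_i/∂q_i = 0 with rivals' quantities fixed: 161 - q_i - (1/2)·Σ_{j≠i} q_j = 0.
With identical firms every q_j equals q_i, so Σ_{j≠i} q_j = 3q_i and 161 = (5/2)q_i, giving q_i = 322/5.
Price P = 263 - (1/2)·(1288/5) = 671/5.
Ember's profit: (671/5 - 102)·(322/5) - 1807 = 266.6800.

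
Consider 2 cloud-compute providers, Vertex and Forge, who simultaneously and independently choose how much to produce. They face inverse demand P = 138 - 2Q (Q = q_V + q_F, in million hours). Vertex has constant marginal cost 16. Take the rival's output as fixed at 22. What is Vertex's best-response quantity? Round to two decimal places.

19.50

With the rival's output fixed at 22, Vertex's profit is π_V = (138 - 2·22 - 2q_V)q_V - (16q_V) = (94 - 2q_V)q_V - (16q_V).
∂π_V/∂q_V = 78 - 4q_V = 0, so q_V = 39/2.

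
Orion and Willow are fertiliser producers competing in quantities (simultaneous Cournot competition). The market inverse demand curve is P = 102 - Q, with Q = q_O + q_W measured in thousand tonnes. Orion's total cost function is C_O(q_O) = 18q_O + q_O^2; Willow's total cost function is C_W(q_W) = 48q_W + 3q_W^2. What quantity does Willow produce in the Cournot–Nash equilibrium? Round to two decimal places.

4.26

Orion's profit: π_O = (102 - Q)q_O - (18q_O + q_O²). Setting ∂π_O/∂q_O = 0: 84 - 4q_O - (q_W) = 0.
Willow's first-order condition: 54 - 8q_W - (q_O) = 0.
Best responses: q_O = (84 - q_W)/4, q_W = (54 - q_O)/8.
Solving the pair: q_O = 618/31, q_W = 132/31.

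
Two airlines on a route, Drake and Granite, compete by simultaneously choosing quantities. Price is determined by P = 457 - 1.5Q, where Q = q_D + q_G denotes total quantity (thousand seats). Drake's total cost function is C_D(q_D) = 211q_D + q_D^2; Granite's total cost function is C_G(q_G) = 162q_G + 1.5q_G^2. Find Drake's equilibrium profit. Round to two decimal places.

Drake's profit: π_D = (457 - 1.5Q)q_D - (211q_D + q_D²). Setting ∂π_D/∂q_D = 0: 246 - 5q_D - (3/2)(q_G) = 0.
Granite's profit: π_G = (457 - 1.5Q)q_G - (162q_G + (3/2)q_G²). Setting ∂π_G/∂q_G = 0: 295 - 6q_G - (3/2)(q_D) = 0.
Best responses: q_D = (246 - (3/2)q_G)/5, q_G = (295 - (3/2)q_D)/6.
Solving the pair: q_D = 1378/37, q_G = 39.8559.
Price P = 457 - (3/2)·77.0991 = 341.3514.
Drake's profit: 341.3514·(1378/37) - 211·(1378/37) - (1378/37)² = 3467.6479.

3467.65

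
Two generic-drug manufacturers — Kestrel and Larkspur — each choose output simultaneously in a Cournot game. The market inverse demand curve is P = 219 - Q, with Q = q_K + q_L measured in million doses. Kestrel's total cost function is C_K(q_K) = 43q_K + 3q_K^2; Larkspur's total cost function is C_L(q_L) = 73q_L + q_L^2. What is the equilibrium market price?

Kestrel's profit: π_K = (219 - Q)q_K - (43q_K + 3q_K²). Setting ∂π_K/∂q_K = 0: 176 - 8q_K - (q_L) = 0.
Larkspur's first-order condition: 146 - 4q_L - (q_K) = 0.
Best responses: q_K = (176 - q_L)/8, q_L = (146 - q_K)/4.
Solving the pair: q_K = 18, q_L = 32.
Total output Q = 50, so price P = 219 - 50 = 169.

169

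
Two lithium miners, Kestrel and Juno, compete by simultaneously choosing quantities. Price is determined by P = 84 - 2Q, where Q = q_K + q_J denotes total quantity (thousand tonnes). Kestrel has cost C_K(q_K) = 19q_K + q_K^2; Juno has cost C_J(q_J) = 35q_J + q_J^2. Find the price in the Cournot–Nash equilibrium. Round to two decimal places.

Kestrel's profit: π_K = (84 - 2Q)q_K - (19q_K + q_K²). Setting ∂π_K/∂q_K = 0: 65 - 6q_K - 2(q_J) = 0.
Juno's first-order condition: 49 - 6q_J - 2(q_K) = 0.
Best responses: q_K = (65 - 2q_J)/6, q_J = (49 - 2q_K)/6.
Substituting one into the other gives q_K = 73/8 and q_J = 41/8.
Total output Q = 57/4, so price P = 84 - 2·(57/4) = 111/2.

55.50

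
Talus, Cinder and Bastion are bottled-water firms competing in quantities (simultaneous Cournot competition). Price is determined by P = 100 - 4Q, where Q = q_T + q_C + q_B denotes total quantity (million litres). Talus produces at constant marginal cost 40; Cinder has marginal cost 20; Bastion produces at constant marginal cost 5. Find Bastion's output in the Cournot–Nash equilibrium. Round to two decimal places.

Talus's profit: π_T = (100 - 4Q)q_T - (40q_T). Setting ∂π_T/∂q_T = 0: 60 - 8q_T - 4(q_C + q_B) = 0.
Cinder's profit: π_C = (100 - 4Q)q_C - (20q_C). Setting ∂π_C/∂q_C = 0: 80 - 8q_C - 4(q_T + q_B) = 0.
Bastion's first-order condition: 95 - 8q_B - 4(q_T + q_C) = 0.
Adding the 3 conditions: 235 − 8Q − 8Q = 0, i.e. Q = 235/16.
Back-substituting: q_T = (60 − 235/4)/4 = 5/16, q_C = (80 − 235/4)/4 = 85/16, q_B = (95 − 235/4)/4 = 145/16.

9.06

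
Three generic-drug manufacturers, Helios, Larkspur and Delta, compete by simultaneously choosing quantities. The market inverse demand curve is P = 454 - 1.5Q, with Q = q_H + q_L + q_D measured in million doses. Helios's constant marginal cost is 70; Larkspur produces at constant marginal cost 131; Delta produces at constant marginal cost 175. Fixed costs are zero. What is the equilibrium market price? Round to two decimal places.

Helios's profit: π_H = (454 - 1.5Q)q_H - (70q_H). Setting ∂π_H/∂q_H = 0: 384 - 3q_H - (3/2)(q_L + q_D) = 0.
Larkspur's profit: π_L = (454 - 1.5Q)q_L - (131q_L). Setting ∂π_L/∂q_L = 0: 323 - 3q_L - (3/2)(q_H + q_D) = 0.
Delta's profit: π_D = (454 - 1.5Q)q_D - (175q_D). Setting ∂π_D/∂q_D = 0: 279 - 3q_D - (3/2)(q_H + q_L) = 0.
Adding the 3 conditions: 986 − 3Q − 3Q = 0, i.e. Q = 493/3.
Back-substituting: q_H = (384 − 493/2)/(3/2) = 275/3, q_L = (323 − 493/2)/(3/2) = 51, q_D = (279 − 493/2)/(3/2) = 65/3.
Total output Q = 493/3, so price P = 454 - (3/2)·(493/3) = 415/2.

207.50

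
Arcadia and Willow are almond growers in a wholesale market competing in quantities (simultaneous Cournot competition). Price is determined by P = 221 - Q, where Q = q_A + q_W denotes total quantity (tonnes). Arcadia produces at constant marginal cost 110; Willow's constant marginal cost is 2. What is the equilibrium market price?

111

Arcadia's profit: π_A = (221 - Q)q_A - (110q_A). Setting ∂π_A/∂q_A = 0: 111 - 2q_A - (q_W) = 0.
Willow's profit: π_W = (221 - Q)q_W - (2q_W). Setting ∂π_W/∂q_W = 0: 219 - 2q_W - (q_A) = 0.
So q_A = (111 - q_W)/2 and q_W = (219 - q_A)/2.
Substituting one into the other gives q_A = 1 and q_W = 109.
Total output Q = 110, so price P = 221 - 110 = 111.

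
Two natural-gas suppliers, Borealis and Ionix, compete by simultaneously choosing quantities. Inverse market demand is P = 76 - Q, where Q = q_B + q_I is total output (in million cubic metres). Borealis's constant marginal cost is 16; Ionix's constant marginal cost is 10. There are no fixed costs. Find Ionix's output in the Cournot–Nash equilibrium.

Borealis's profit: π_B = (76 - Q)q_B - (16q_B). Setting ∂π_B/∂q_B = 0: 60 - 2q_B - (q_I) = 0.
Ionix's first-order condition: 66 - 2q_I - (q_B) = 0.
Rearranging gives the reaction functions q_B = (60 - q_I)/2 and q_I = (66 - q_B)/2.
Substituting one into the other gives q_B = 18 and q_I = 24.

24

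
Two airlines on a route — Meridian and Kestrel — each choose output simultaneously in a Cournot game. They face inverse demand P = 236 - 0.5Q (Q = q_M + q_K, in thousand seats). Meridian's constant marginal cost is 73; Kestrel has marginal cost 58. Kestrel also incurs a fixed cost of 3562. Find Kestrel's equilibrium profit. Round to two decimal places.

4715.56

Meridian's profit: π_M = (236 - 0.5Q)q_M - (73q_M). Setting ∂π_M/∂q_M = 0: 163 - q_M - (1/2)(q_K) = 0.
Kestrel's profit: π_K = (236 - 0.5Q)q_K - (58q_K). Setting ∂π_K/∂q_K = 0: 178 - q_K - (1/2)(q_M) = 0.
Rearranging gives the reaction functions q_M = (163 - (1/2)q_K) and q_K = (178 - (1/2)q_M).
Solving the pair: q_M = 296/3, q_K = 386/3.
Price P = 236 - (1/2)·(682/3) = 367/3.
Kestrel's profit: (367/3 - 58)·(386/3) - 3562 = 4715.5556.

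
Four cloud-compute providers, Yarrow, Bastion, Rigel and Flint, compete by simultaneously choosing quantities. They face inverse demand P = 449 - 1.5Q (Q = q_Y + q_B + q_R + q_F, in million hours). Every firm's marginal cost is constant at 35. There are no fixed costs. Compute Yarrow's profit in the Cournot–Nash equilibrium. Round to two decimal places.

A representative firm's profit is π_i = q_i(449 - 1.5Q) - 35q_i.
Setting ∂π_i/∂q_i = 0 with rivals' quantities fixed: 414 - 3q_i - (3/2)·Σ_{j≠i} q_j = 0.
By symmetry each firm produces the same amount; substituting Σ_{j≠i} q_j = 3q_i yields q_i = 414/(15/2) = 276/5.
Price P = 449 - (3/2)·(1104/5) = 589/5.
Yarrow's profit: (589/5 - 35)·(276/5) = 4570.5600.

4570.56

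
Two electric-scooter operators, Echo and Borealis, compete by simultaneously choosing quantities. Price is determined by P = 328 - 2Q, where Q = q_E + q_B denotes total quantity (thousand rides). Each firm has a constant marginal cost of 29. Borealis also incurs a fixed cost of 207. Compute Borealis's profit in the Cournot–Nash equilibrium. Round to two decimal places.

A representative firm's profit is π_i = q_i(328 - 2Q) - 29q_i.
Setting ∂π_i/∂q_i = 0 with rivals' quantities fixed: 299 - 4q_i - 2q_j = 0.
With identical firms every q_j equals q_i, so q_j = q_i and 299 = 6q_i, giving q_i = 299/6.
Price P = 328 - 2·(299/3) = 386/3.
Borealis's profit: (386/3 - 29)·(299/6) - 207 = 4759.7222.

4759.72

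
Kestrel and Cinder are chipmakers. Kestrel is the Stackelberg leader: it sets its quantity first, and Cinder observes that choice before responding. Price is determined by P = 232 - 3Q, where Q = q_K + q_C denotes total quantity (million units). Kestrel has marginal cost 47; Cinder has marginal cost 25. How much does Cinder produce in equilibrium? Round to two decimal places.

20.92

Solve by backward induction. Given q_K, the follower Cinder maximises π_C = (232 - 3q_K - 3q_C)q_C - 25q_C.
∂π_C/∂q_C = 207 - 3q_K - 6q_C = 0 gives the reaction function q_C = (207 - 3q_K)/6.
Kestrel substitutes q_C(q_K) into its own profit: π_K = q_K(232 - 3q_K - (207 - 3q_K)/2) - 47q_K = (257/2 - (3/2)q_K)q_K - 47q_K.
The leader's first-order condition 163/2 - 3q_K = 0 yields q_K = 163/6.
Then q_C = (207 - 3·(163/6))/6 = 251/12.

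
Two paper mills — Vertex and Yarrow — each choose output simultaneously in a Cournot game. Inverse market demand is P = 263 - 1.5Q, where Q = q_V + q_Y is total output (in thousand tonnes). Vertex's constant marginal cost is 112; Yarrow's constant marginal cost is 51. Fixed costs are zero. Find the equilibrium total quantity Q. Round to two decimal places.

80.67

Vertex's profit: π_V = (263 - 1.5Q)q_V - (112q_V). Setting ∂π_V/∂q_V = 0: 151 - 3q_V - (3/2)(q_Y) = 0.
Yarrow's first-order condition: 212 - 3q_Y - (3/2)(q_V) = 0.
So q_V = (151 - (3/2)q_Y)/3 and q_Y = (212 - (3/2)q_V)/3.
Substituting one into the other gives q_V = 20 and q_Y = 182/3.
Total output Q = 20 + 182/3 = 242/3.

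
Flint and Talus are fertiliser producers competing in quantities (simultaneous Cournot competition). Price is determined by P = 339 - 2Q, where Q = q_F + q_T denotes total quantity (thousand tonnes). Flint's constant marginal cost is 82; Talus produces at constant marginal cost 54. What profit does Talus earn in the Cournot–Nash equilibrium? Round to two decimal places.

Flint's profit: π_F = (339 - 2Q)q_F - (82q_F). Setting ∂π_F/∂q_F = 0: 257 - 4q_F - 2(q_T) = 0.
Talus's first-order condition: 285 - 4q_T - 2(q_F) = 0.
Rearranging gives the reaction functions q_F = (257 - 2q_T)/4 and q_T = (285 - 2q_F)/4.
Solving the pair: q_F = 229/6, q_T = 313/6.
Price P = 339 - 2·(271/3) = 475/3.
Talus's profit: (475/3 - 54)·(313/6) = 5442.7222.

5442.72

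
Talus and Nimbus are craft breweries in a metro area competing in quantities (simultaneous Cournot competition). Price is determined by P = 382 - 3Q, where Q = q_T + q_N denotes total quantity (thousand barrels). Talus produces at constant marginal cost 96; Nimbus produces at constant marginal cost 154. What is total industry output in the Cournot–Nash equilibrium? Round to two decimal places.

Talus's profit: π_T = (382 - 3Q)q_T - (96q_T). Setting ∂π_T/∂q_T = 0: 286 - 6q_T - 3(q_N) = 0.
Nimbus's profit: π_N = (382 - 3Q)q_N - (154q_N). Setting ∂π_N/∂q_N = 0: 228 - 6q_N - 3(q_T) = 0.
So q_T = (286 - 3q_N)/6 and q_N = (228 - 3q_T)/6.
Solving the pair: q_T = 344/9, q_N = 170/9.
Total output Q = 344/9 + 170/9 = 514/9.

57.11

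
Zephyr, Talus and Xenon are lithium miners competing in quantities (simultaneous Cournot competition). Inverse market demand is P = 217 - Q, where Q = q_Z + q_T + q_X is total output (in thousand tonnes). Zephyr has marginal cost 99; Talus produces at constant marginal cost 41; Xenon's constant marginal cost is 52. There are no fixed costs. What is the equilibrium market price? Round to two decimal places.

Zephyr's profit: π_Z = (217 - Q)q_Z - (99q_Z). Setting ∂π_Z/∂q_Z = 0: 118 - 2q_Z - (q_T + q_X) = 0.
Talus's profit: π_T = (217 - Q)q_T - (41q_T). Setting ∂π_T/∂q_T = 0: 176 - 2q_T - (q_Z + q_X) = 0.
Xenon's profit: π_X = (217 - Q)q_X - (52q_X). Setting ∂π_X/∂q_X = 0: 165 - 2q_X - (q_Z + q_T) = 0.
Adding the 3 first-order conditions: 459 − 4Q = 0, so Q = 459/4.
Back-substituting: q_Z = (118 − 459/4) = 13/4, q_T = (176 − 459/4) = 245/4, q_X = (165 − 459/4) = 201/4.
Total output Q = 459/4, so price P = 217 - 459/4 = 409/4.

102.25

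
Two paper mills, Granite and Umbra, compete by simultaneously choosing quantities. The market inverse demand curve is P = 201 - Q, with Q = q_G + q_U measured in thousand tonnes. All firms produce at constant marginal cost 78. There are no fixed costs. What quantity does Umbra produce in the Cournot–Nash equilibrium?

Each firm earns π_i = (201 - Q)q_i - 78q_i.
First-order condition (treating rivals' output as given): 123 - 2q_i - q_j = 0.
By symmetry each firm produces the same amount; substituting q_j = q_i yields q_i = 123/3 = 41.

41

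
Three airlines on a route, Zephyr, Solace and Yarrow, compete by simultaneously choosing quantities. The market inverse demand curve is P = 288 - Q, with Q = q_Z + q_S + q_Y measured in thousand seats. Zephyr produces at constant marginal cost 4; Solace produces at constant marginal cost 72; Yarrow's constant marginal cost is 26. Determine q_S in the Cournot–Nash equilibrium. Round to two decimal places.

25.50

Zephyr's profit: π_Z = (288 - Q)q_Z - (4q_Z). Setting ∂π_Z/∂q_Z = 0: 284 - 2q_Z - (q_S + q_Y) = 0.
Solace's profit: π_S = (288 - Q)q_S - (72q_S). Setting ∂π_S/∂q_S = 0: 216 - 2q_S - (q_Z + q_Y) = 0.
Yarrow's first-order condition: 262 - 2q_Y - (q_Z + q_S) = 0.
Adding the 3 first-order conditions: 762 − 4Q = 0, so Q = 381/2.
Back-substituting: q_Z = (284 − 381/2) = 187/2, q_S = (216 − 381/2) = 51/2, q_Y = (262 − 381/2) = 143/2.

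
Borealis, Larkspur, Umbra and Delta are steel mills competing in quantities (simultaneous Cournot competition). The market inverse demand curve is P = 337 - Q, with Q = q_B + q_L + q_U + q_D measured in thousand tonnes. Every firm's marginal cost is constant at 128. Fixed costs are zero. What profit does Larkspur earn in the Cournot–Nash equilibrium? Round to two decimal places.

Each firm earns π_i = (337 - Q)q_i - 128q_i.
Setting ∂π_i/∂q_i = 0 with rivals' quantities fixed: 209 - 2q_i - Σ_{j≠i} q_j = 0.
With identical firms every q_j equals q_i, so Σ_{j≠i} q_j = 3q_i and 209 = 5q_i, giving q_i = 209/5.
Price P = 337 - 836/5 = 849/5.
Larkspur's profit: (849/5 - 128)·(209/5) = 1747.2400.

1747.24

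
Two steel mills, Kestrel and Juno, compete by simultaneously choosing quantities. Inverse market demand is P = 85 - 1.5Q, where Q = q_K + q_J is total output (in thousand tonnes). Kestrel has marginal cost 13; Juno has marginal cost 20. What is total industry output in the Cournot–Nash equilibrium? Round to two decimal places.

30.44

Kestrel's profit: π_K = (85 - 1.5Q)q_K - (13q_K). Setting ∂π_K/∂q_K = 0: 72 - 3q_K - (3/2)(q_J) = 0.
Juno's first-order condition: 65 - 3q_J - (3/2)(q_K) = 0.
Best responses: q_K = (72 - (3/2)q_J)/3, q_J = (65 - (3/2)q_K)/3.
Substituting one into the other gives q_K = 158/9 and q_J = 116/9.
Total output Q = 158/9 + 116/9 = 274/9.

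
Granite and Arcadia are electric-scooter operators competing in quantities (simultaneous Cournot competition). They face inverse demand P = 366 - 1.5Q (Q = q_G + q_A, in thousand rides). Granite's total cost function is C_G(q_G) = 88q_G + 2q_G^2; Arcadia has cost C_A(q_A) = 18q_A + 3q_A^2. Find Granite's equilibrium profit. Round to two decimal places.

Granite's profit: π_G = (366 - 1.5Q)q_G - (88q_G + 2q_G²). Setting ∂π_G/∂q_G = 0: 278 - 7q_G - (3/2)(q_A) = 0.
Arcadia's first-order condition: 348 - 9q_A - (3/2)(q_G) = 0.
So q_G = (278 - (3/2)q_A)/7 and q_A = (348 - (3/2)q_G)/9.
Substituting one into the other gives q_G = 880/27 and q_A = 33.2346.
Price P = 366 - (3/2)·65.8272 = 267.2593.
Granite's profit: 267.2593·(880/27) - 88·(880/27) - 2(880/27)² = 3717.9698.

3717.97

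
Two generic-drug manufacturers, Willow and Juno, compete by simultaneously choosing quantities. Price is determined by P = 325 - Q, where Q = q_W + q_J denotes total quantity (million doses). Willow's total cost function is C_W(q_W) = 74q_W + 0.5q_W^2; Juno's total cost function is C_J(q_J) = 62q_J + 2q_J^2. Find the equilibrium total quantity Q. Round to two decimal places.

Willow's profit: π_W = (325 - Q)q_W - (74q_W + (1/2)q_W²). Setting ∂π_W/∂q_W = 0: 251 - 3q_W - (q_J) = 0.
Juno's first-order condition: 263 - 6q_J - (q_W) = 0.
Rearranging gives the reaction functions q_W = (251 - q_J)/3 and q_J = (263 - q_W)/6.
Solving the pair: q_W = 1243/17, q_J = 538/17.
Total output Q = 1243/17 + 538/17 = 1781/17.

104.76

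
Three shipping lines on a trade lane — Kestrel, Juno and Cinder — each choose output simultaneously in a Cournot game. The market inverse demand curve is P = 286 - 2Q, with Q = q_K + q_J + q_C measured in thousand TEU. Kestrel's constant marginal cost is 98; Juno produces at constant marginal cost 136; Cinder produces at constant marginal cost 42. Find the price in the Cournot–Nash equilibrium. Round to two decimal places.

Kestrel's profit: π_K = (286 - 2Q)q_K - (98q_K). Setting ∂π_K/∂q_K = 0: 188 - 4q_K - 2(q_J + q_C) = 0.
Juno's profit: π_J = (286 - 2Q)q_J - (136q_J). Setting ∂π_J/∂q_J = 0: 150 - 4q_J - 2(q_K + q_C) = 0.
Cinder's profit: π_C = (286 - 2Q)q_C - (42q_C). Setting ∂π_C/∂q_C = 0: 244 - 4q_C - 2(q_K + q_J) = 0.
Adding the 3 conditions: 582 − 4Q − 4Q = 0, i.e. Q = 291/4.
Back-substituting: q_K = (188 − 291/2)/2 = 85/4, q_J = (150 − 291/2)/2 = 9/4, q_C = (244 − 291/2)/2 = 197/4.
Total output Q = 291/4, so price P = 286 - 2·(291/4) = 281/2.

140.50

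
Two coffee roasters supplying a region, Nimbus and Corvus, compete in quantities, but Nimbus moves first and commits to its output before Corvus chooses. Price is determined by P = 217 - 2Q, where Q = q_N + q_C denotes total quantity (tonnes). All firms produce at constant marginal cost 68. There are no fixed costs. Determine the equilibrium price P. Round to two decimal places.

The follower Corvus best-responds to any q_N: π_C = (217 - 2Q)q_C - 68q_C.
Setting the follower's marginal profit to zero, 149 - 2q_N - 4q_C = 0, i.e. q_C = (149 - 2q_N)/4.
The leader anticipates this reaction. Substituting into P = 217 - 2Q gives P = 285/2 - q_N, so π_N = (285/2 - q_N)q_N - 68q_N.
The leader's first-order condition 149/2 - 2q_N = 0 yields q_N = 149/4.
Then q_C = (149 - 2·(149/4))/4 = 149/8.
Total output Q = 447/8, so price P = 217 - 2·(447/8) = 421/4.

105.25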